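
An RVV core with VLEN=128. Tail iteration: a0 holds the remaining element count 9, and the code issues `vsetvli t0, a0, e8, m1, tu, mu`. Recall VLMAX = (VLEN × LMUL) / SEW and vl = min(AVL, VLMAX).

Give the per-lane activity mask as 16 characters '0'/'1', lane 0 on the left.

predicate = 1111111110000000

VLMAX = (128 × 1) / 8 = 16 lanes
AVL=9 ≤ VLMAX=16, so vl = 9
bits (lane 0 leftmost): 1111111110000000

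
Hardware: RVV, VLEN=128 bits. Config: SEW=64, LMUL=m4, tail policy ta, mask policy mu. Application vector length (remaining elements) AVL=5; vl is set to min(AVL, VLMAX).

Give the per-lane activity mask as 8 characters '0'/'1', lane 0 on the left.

predicate = 11111000

VLMAX = VLEN×LMUL/SEW = 128×4/64 = 8
AVL=5 ≤ VLMAX=8, so vl = 5
bits (lane 0 leftmost): 11111000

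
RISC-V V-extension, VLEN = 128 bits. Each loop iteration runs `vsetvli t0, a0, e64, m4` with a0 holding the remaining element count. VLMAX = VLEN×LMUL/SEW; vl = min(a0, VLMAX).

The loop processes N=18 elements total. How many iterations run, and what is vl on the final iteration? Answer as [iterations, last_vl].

[iterations, last_vl] = [3, 2]

VLMAX = VLEN×LMUL/SEW = 128×4/64 = 8
18 elements at 8/iter → 3 passes, remainder 2 on the last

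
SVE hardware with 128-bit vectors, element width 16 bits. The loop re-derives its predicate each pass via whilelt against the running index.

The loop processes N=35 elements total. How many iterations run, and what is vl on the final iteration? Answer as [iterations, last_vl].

128-bit reg / 16-bit elem → 8 lanes
35 elements at 8/iter → 5 passes, remainder 3 on the last

[iterations, last_vl] = [5, 3]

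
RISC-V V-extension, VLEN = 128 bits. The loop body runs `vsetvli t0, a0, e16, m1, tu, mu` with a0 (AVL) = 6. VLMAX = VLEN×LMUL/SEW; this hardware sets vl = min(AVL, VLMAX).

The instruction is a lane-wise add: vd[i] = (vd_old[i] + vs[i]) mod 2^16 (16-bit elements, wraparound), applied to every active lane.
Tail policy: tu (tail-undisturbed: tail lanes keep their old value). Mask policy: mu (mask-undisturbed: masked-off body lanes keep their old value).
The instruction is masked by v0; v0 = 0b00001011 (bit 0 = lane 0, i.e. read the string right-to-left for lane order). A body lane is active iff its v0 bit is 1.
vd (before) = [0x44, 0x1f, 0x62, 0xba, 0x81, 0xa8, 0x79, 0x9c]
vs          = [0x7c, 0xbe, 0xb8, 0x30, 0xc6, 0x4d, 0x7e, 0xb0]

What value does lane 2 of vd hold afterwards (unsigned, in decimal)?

VLMAX = VLEN×LMUL/SEW = 128×1/16 = 8
vl = min(AVL, VLMAX) = min(6, 8) = 6
  i=0: add(0x44,0x7c) → 192
  i=1: add(0x1f,0xbe) → 221
  i=2: mask-off/keep → 98
  i=3: add(0xba,0x30) → 234
  i=4: mask-off/keep → 129
  i=5: mask-off/keep → 168
  i=6: tail/keep → 121
  i=7: tail/keep → 156

vd[2] = 98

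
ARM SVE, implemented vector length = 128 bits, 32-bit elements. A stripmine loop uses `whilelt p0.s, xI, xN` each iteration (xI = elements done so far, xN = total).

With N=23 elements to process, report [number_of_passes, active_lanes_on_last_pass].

[iterations, last_vl] = [6, 3]

lane count: 128 div 32 = 4
iterations = ceil(23/4) = 6; final-pass vl = 3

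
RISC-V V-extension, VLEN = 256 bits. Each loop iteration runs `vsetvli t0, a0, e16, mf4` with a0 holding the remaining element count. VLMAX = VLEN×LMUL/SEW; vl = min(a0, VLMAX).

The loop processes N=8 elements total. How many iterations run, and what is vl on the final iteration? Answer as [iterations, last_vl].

[iterations, last_vl] = [2, 4]

VLMAX = (256 × 1/4) / 16 = 4 lanes
8 elements at 4/iter → 2 passes, remainder 4 on the last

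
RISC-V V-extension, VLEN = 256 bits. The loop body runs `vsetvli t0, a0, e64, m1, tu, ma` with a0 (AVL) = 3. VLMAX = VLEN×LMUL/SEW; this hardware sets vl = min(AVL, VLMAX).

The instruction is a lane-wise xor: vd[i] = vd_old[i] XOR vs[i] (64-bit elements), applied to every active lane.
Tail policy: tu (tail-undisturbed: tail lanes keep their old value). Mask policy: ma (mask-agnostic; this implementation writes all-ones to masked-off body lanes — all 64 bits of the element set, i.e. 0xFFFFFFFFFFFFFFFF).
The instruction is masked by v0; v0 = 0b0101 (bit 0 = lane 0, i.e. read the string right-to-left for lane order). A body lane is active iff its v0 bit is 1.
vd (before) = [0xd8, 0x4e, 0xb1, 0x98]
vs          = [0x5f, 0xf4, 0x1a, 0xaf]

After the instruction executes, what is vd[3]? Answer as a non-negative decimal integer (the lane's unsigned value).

vd[3] = 152

VLMAX = (256 × 1) / 64 = 4 lanes
AVL=3 ≤ VLMAX=4, so vl = 3
lane  0: xor(0xd8,0x5f) ⇒ 0x87
lane  1: mask-off/ones ⇒ 0xffffffffffffffff
lane  2: xor(0xb1,0x1a) ⇒ 0xab
lane  3: tail/keep ⇒ 0x98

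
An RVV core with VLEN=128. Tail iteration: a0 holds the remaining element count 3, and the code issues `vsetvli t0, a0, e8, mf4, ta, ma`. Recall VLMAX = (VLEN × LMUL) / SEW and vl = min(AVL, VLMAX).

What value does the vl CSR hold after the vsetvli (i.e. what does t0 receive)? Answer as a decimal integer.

lanes per group: 128·1/4/8 = 4
vl ← min(3, 4) = 3

vl = 3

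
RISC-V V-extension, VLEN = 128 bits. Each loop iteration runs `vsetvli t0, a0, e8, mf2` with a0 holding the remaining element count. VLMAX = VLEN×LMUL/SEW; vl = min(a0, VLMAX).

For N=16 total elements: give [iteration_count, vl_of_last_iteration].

[iterations, last_vl] = [2, 8]

lanes per group: 128·1/2/8 = 8
iterations = ceil(16/8) = 2; final-pass vl = 8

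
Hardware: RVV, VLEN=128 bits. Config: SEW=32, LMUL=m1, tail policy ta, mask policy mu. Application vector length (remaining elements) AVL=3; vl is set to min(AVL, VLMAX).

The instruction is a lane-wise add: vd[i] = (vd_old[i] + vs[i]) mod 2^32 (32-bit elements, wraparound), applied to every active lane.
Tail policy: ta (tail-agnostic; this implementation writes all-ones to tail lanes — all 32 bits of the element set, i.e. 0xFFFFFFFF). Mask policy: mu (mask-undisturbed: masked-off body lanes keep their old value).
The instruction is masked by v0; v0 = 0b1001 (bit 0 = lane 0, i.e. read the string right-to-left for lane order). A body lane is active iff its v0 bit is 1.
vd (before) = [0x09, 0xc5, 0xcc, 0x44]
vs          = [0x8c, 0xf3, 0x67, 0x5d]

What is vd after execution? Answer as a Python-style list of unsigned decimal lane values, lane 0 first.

vd = [149, 197, 204, 4294967295]

lanes per group: 128·1/32 = 4
vl ← min(3, 4) = 3
lane  0: add(0x09,0x8c) ⇒ 0x95
lane  1: mask-off/keep ⇒ 0xc5
lane  2: mask-off/keep ⇒ 0xcc
lane  3: tail/ones ⇒ 0xffffffff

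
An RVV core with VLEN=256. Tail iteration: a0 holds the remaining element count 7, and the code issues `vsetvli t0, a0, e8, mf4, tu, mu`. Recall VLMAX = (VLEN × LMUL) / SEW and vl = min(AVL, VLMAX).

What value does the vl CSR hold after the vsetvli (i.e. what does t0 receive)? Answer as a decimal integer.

VLMAX = VLEN×LMUL/SEW = 256×1/4/8 = 8
vl ← min(7, 8) = 7

vl = 7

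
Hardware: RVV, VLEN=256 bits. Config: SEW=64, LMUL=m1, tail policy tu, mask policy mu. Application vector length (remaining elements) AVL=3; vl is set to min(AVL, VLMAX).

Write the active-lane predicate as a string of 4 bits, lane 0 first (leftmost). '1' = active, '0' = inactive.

VLMAX = (256 × 1) / 64 = 4 lanes
vl = min(AVL, VLMAX) = min(3, 4) = 3
bits (lane 0 leftmost): 1110

predicate = 1110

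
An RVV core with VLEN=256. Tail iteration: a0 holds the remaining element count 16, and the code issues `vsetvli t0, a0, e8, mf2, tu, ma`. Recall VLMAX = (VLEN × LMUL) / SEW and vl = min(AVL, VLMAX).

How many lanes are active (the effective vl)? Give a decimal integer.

vl = 16

VLMAX = (256 × 1/2) / 8 = 16 lanes
AVL=16 ≤ VLMAX=16, so vl = 16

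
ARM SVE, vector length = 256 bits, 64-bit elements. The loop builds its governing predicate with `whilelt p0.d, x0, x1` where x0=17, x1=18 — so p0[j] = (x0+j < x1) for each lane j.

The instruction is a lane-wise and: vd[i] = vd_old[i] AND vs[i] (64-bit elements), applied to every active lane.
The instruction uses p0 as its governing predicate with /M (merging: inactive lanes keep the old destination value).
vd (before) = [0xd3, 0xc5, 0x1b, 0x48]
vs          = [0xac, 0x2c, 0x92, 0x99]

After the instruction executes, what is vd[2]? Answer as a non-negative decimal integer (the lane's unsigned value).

vd[2] = 27

lane count: 256 div 64 = 4
p0[j] = (17+j < 18); true for j=0..0 → 1 lanes set
  i=0: and(0xd3,0xac) → 128
  i=1: tail/keep → 197
  i=2: tail/keep → 27
  i=3: tail/keep → 72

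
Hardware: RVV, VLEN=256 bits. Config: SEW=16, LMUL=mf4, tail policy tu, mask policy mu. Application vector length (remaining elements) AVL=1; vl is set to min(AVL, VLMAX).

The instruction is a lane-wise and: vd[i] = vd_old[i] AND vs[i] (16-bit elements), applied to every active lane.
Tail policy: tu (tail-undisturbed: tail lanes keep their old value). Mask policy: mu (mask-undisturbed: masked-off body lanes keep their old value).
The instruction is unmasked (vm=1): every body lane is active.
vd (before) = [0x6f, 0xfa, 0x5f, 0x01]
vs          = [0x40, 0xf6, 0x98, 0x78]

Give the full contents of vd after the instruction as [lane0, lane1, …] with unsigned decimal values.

lanes per group: 256·1/4/16 = 4
vl = min(AVL, VLMAX) = min(1, 4) = 1
  i=0: and(0x6f,0x40) → 64
  i=1: tail/keep → 250
  i=2: tail/keep → 95
  i=3: tail/keep → 1

vd = [64, 250, 95, 1]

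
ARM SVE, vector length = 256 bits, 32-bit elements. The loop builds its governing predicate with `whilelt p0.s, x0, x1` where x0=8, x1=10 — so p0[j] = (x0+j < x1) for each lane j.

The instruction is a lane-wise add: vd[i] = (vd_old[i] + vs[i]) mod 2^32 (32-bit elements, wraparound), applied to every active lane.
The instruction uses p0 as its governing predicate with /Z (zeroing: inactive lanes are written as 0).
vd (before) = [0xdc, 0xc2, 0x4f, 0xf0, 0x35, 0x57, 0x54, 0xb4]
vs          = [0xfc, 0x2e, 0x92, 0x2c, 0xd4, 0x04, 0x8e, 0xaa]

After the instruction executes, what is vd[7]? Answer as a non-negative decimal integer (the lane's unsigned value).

vd[7] = 0

register lanes = 256/32 = 8
whilelt: lane j active iff 8+j < 10 → j < 2 → 2 active
[0] add(0xdc,0xfc) = 0x1d8
[1] add(0xc2,0x2e) = 0xf0
[2] tail/zero = 0x00
[3] tail/zero = 0x00
[4] tail/zero = 0x00
[5] tail/zero = 0x00
[6] tail/zero = 0x00
[7] tail/zero = 0x00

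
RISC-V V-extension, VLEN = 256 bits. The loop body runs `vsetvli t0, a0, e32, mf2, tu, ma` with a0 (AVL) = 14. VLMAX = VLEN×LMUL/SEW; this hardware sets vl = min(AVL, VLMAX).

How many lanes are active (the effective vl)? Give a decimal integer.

vl = 4

VLMAX = (256 × 1/2) / 32 = 4 lanes
vl = min(AVL, VLMAX) = min(14, 4) = 4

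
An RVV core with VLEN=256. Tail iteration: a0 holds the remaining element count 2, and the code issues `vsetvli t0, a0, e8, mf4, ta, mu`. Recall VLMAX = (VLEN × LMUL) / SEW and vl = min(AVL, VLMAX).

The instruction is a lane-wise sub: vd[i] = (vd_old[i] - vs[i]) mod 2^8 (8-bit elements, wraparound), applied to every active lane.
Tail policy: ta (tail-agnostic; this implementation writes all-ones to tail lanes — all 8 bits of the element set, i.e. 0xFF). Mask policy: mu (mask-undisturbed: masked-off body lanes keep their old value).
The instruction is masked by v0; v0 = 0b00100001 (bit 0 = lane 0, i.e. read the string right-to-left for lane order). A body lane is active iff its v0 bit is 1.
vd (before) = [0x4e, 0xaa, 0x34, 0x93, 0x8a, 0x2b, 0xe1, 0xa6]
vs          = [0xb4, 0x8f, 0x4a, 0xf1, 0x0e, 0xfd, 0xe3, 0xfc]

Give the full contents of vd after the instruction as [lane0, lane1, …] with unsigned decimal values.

VLMAX = (256 × 1/4) / 8 = 8 lanes
AVL=2 ≤ VLMAX=8, so vl = 2
  i=0: sub(0x4e,0xb4) → 154
  i=1: mask-off/keep → 170
  i=2: tail/ones → 255
  i=3: tail/ones → 255
  i=4: tail/ones → 255
  i=5: tail/ones → 255
  i=6: tail/ones → 255
  i=7: tail/ones → 255

vd = [154, 170, 255, 255, 255, 255, 255, 255]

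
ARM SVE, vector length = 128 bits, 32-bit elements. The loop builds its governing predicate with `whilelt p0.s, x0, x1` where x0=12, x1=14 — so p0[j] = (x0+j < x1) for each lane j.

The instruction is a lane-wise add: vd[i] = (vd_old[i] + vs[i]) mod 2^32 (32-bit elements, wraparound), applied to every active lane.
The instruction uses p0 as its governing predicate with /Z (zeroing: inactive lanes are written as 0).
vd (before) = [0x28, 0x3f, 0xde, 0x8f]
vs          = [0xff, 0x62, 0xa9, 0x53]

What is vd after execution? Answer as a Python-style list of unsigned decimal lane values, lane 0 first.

128-bit reg / 32-bit elem → 4 lanes
p0[j] = (12+j < 14); true for j=0..1 → 2 lanes set
[0] add(0x28,0xff) = 0x127
[1] add(0x3f,0x62) = 0xa1
[2] tail/zero = 0x00
[3] tail/zero = 0x00

vd = [295, 161, 0, 0]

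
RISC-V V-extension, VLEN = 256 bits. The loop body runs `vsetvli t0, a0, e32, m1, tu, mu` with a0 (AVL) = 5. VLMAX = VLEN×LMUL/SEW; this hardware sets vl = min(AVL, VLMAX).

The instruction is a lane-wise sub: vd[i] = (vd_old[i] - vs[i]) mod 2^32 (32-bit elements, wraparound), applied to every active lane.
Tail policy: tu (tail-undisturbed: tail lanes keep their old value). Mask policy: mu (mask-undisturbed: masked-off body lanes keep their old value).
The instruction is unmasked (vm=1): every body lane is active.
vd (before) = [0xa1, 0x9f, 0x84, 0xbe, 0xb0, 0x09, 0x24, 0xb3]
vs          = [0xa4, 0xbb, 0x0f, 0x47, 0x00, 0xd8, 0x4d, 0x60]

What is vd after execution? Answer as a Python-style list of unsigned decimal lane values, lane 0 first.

VLMAX = (256 × 1) / 32 = 8 lanes
vl = min(AVL, VLMAX) = min(5, 8) = 5
[0] sub(0xa1,0xa4) = 0xfffffffd
[1] sub(0x9f,0xbb) = 0xffffffe4
[2] sub(0x84,0x0f) = 0x75
[3] sub(0xbe,0x47) = 0x77
[4] sub(0xb0,0x00) = 0xb0
[5] tail/keep = 0x09
[6] tail/keep = 0x24
[7] tail/keep = 0xb3

vd = [4294967293, 4294967268, 117, 119, 176, 9, 36, 179]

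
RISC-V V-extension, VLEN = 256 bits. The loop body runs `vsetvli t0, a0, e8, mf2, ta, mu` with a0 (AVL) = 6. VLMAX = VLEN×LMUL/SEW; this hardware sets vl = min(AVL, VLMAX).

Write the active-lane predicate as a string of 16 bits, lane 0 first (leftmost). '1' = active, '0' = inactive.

predicate = 1111110000000000

lanes per group: 256·1/2/8 = 16
vl ← min(6, 16) = 6
bits (lane 0 leftmost): 1111110000000000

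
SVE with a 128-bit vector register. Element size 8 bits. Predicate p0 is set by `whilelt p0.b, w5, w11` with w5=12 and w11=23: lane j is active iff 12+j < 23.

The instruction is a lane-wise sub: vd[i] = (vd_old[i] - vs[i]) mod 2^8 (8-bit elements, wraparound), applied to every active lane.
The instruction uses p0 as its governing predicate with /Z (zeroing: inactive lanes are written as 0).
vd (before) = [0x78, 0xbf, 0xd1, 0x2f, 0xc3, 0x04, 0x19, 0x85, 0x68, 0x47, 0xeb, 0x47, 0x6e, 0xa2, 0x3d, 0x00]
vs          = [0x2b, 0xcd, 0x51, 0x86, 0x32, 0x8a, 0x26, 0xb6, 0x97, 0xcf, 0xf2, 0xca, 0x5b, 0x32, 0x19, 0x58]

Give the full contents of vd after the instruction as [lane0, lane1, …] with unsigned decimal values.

vd = [77, 242, 128, 169, 145, 122, 243, 207, 209, 120, 249, 0, 0, 0, 0, 0]

lane count: 128 div 8 = 16
whilelt: lane j active iff 12+j < 23 → j < 11 → 11 active
  i=0: sub(0x78,0x2b) → 77
  i=1: sub(0xbf,0xcd) → 242
  i=2: sub(0xd1,0x51) → 128
  i=3: sub(0x2f,0x86) → 169
  i=4: sub(0xc3,0x32) → 145
  i=5: sub(0x04,0x8a) → 122
  i=6: sub(0x19,0x26) → 243
  i=7: sub(0x85,0xb6) → 207
  i=8: sub(0x68,0x97) → 209
  i=9: sub(0x47,0xcf) → 120
  i=10: sub(0xeb,0xf2) → 249
  i=11: tail/zero → 0
  i=12: tail/zero → 0
  i=13: tail/zero → 0
  i=14: tail/zero → 0
  i=15: tail/zero → 0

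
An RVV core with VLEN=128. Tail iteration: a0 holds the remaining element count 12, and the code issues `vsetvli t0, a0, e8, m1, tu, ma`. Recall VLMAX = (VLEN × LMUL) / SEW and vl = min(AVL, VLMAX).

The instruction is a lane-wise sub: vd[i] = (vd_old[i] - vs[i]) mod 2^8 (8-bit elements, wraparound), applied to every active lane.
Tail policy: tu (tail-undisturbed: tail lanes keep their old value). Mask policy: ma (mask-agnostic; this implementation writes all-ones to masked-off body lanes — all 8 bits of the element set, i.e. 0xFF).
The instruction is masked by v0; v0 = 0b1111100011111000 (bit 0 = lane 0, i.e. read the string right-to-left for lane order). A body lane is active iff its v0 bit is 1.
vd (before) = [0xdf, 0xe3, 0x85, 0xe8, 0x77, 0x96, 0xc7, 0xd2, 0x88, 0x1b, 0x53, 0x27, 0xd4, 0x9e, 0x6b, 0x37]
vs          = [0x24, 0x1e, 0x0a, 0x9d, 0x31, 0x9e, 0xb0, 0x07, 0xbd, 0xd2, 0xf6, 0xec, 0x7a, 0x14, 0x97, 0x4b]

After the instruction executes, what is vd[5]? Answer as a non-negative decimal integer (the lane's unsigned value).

VLMAX = (128 × 1) / 8 = 16 lanes
vl ← min(12, 16) = 12
lane  0: mask-off/ones ⇒ 0xff
lane  1: mask-off/ones ⇒ 0xff
lane  2: mask-off/ones ⇒ 0xff
lane  3: sub(0xe8,0x9d) ⇒ 0x4b
lane  4: sub(0x77,0x31) ⇒ 0x46
lane  5: sub(0x96,0x9e) ⇒ 0xf8
lane  6: sub(0xc7,0xb0) ⇒ 0x17
lane  7: sub(0xd2,0x07) ⇒ 0xcb
lane  8: mask-off/ones ⇒ 0xff
lane  9: mask-off/ones ⇒ 0xff
lane 10: mask-off/ones ⇒ 0xff
lane 11: sub(0x27,0xec) ⇒ 0x3b
lane 12: tail/keep ⇒ 0xd4
lane 13: tail/keep ⇒ 0x9e
lane 14: tail/keep ⇒ 0x6b
lane 15: tail/keep ⇒ 0x37

vd[5] = 248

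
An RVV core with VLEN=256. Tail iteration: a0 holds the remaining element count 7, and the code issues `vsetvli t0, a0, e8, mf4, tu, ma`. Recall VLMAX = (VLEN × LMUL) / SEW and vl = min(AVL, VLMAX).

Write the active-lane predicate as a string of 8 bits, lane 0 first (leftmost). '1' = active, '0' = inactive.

VLMAX = (256 × 1/4) / 8 = 8 lanes
vl = min(AVL, VLMAX) = min(7, 8) = 7
bits (lane 0 leftmost): 11111110

predicate = 11111110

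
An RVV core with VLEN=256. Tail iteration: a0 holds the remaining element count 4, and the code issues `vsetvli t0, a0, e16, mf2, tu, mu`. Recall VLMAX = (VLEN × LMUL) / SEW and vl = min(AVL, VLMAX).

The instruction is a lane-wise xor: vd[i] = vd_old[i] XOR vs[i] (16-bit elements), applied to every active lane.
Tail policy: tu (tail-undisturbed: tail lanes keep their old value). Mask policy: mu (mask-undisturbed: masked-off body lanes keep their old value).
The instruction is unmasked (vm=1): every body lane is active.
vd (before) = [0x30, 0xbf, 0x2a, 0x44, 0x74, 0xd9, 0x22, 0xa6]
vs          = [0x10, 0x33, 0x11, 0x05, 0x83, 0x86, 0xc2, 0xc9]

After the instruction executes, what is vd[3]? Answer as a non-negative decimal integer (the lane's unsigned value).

vd[3] = 65

lanes per group: 256·1/2/16 = 8
AVL=4 ≤ VLMAX=8, so vl = 4
[0] xor(0x30,0x10) = 0x20
[1] xor(0xbf,0x33) = 0x8c
[2] xor(0x2a,0x11) = 0x3b
[3] xor(0x44,0x05) = 0x41
[4] tail/keep = 0x74
[5] tail/keep = 0xd9
[6] tail/keep = 0x22
[7] tail/keep = 0xa6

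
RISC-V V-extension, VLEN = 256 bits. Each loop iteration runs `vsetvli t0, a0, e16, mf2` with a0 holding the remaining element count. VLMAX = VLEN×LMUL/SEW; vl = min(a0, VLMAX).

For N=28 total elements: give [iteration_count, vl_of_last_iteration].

VLMAX = (256 × 1/2) / 16 = 8 lanes
N=28: ⌈28/8⌉ = 4 iters; last vl = 28 − 3×8 = 4

[iterations, last_vl] = [4, 4]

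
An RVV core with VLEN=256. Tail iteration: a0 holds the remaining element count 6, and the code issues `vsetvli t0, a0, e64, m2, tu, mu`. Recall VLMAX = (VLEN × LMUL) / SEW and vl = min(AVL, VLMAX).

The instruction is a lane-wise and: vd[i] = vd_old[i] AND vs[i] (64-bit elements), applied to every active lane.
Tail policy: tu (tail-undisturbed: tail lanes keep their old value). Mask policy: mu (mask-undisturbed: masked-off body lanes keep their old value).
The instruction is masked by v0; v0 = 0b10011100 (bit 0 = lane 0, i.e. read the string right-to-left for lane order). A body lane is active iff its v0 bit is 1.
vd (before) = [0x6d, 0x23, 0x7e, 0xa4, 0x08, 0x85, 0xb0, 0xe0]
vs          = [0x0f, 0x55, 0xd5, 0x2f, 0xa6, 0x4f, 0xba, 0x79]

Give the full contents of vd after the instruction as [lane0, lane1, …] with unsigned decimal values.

vd = [109, 35, 84, 36, 0, 133, 176, 224]

VLMAX = VLEN×LMUL/SEW = 256×2/64 = 8
vl ← min(6, 8) = 6
vd[0] mask-off/keep -> 0x6d
vd[1] mask-off/keep -> 0x23
vd[2] and(0x7e,0xd5) -> 0x54
vd[3] and(0xa4,0x2f) -> 0x24
vd[4] and(0x08,0xa6) -> 0x00
vd[5] mask-off/keep -> 0x85
vd[6] tail/keep -> 0xb0
vd[7] tail/keep -> 0xe0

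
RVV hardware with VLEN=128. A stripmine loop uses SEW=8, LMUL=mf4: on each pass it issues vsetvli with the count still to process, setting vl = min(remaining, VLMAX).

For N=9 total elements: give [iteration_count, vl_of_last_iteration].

[iterations, last_vl] = [3, 1]

VLMAX = VLEN×LMUL/SEW = 128×1/4/8 = 4
iterations = ceil(9/4) = 3; final-pass vl = 1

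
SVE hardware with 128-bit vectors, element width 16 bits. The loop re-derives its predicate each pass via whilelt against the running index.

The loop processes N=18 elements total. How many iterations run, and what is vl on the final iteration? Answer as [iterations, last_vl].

register lanes = 128/16 = 8
iterations = ceil(18/8) = 3; final-pass vl = 2

[iterations, last_vl] = [3, 2]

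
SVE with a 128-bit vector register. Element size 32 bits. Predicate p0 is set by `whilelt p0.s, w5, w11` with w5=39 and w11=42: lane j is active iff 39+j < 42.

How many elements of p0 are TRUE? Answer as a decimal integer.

vl = 3

lane count: 128 div 32 = 4
p0[j] = (39+j < 42); true for j=0..2 → 3 lanes set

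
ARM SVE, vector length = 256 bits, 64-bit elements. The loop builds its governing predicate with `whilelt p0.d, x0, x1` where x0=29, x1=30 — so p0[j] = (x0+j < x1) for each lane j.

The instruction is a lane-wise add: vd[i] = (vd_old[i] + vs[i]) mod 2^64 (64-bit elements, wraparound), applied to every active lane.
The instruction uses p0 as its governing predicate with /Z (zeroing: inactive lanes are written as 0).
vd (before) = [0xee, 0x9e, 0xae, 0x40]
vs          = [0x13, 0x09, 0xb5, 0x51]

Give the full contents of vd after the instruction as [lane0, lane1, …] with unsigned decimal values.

vd = [257, 0, 0, 0]

register lanes = 256/64 = 4
active while 29+j < 30, i.e. j ∈ [0,1) capped at 4 ⇒ 1
[0] add(0xee,0x13) = 0x101
[1] tail/zero = 0x00
[2] tail/zero = 0x00
[3] tail/zero = 0x00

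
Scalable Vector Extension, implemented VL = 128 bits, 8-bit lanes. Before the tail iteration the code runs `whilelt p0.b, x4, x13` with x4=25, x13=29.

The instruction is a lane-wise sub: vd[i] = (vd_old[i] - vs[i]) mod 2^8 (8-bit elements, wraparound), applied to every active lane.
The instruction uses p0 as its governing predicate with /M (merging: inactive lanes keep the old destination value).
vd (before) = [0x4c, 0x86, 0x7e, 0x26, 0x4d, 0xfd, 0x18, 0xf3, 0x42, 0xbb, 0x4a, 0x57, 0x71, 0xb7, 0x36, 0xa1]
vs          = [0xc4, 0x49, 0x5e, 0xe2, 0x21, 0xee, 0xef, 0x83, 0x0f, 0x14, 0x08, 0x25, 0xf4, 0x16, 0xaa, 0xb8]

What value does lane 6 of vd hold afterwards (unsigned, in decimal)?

register lanes = 128/8 = 16
active while 25+j < 29, i.e. j ∈ [0,4) capped at 16 ⇒ 4
vd[0] sub(0x4c,0xc4) -> 0x88
vd[1] sub(0x86,0x49) -> 0x3d
vd[2] sub(0x7e,0x5e) -> 0x20
vd[3] sub(0x26,0xe2) -> 0x44
vd[4] tail/keep -> 0x4d
vd[5] tail/keep -> 0xfd
vd[6] tail/keep -> 0x18
vd[7] tail/keep -> 0xf3
vd[8] tail/keep -> 0x42
vd[9] tail/keep -> 0xbb
vd[10] tail/keep -> 0x4a
vd[11] tail/keep -> 0x57
vd[12] tail/keep -> 0x71
vd[13] tail/keep -> 0xb7
vd[14] tail/keep -> 0x36
vd[15] tail/keep -> 0xa1

vd[6] = 24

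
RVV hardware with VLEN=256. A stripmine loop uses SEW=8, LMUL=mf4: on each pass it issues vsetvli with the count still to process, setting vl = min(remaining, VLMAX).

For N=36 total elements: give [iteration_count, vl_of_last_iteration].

VLMAX = (256 × 1/4) / 8 = 8 lanes
36 elements at 8/iter → 5 passes, remainder 4 on the last

[iterations, last_vl] = [5, 4]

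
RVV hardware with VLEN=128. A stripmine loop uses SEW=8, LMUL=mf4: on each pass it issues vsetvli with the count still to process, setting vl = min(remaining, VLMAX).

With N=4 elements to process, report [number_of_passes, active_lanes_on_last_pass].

[iterations, last_vl] = [1, 4]

VLMAX = (128 × 1/4) / 8 = 4 lanes
iterations = ceil(4/4) = 1; final-pass vl = 4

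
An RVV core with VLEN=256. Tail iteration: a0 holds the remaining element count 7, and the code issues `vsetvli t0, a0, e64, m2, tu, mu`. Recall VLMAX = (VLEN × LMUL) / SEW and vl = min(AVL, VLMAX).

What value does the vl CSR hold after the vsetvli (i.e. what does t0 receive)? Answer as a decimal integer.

vl = 7

lanes per group: 256·2/64 = 8
vl = min(AVL, VLMAX) = min(7, 8) = 7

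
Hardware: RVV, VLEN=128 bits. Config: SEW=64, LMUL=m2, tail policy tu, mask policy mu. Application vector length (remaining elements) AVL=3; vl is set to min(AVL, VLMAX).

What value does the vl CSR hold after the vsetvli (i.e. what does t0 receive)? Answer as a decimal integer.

vl = 3

lanes per group: 128·2/64 = 4
vl ← min(3, 4) = 3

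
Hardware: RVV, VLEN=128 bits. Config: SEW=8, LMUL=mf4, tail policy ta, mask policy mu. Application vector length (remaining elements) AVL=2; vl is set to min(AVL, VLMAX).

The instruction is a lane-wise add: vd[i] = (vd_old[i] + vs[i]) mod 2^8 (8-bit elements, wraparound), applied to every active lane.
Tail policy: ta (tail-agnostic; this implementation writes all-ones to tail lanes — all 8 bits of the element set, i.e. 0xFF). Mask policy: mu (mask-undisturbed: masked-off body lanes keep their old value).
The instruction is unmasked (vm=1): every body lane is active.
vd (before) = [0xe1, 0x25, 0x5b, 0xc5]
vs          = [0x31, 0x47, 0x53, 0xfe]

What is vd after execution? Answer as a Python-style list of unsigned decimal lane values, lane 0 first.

lanes per group: 128·1/4/8 = 4
vl ← min(2, 4) = 2
lane  0: add(0xe1,0x31) ⇒ 0x12
lane  1: add(0x25,0x47) ⇒ 0x6c
lane  2: tail/ones ⇒ 0xff
lane  3: tail/ones ⇒ 0xff

vd = [18, 108, 255, 255]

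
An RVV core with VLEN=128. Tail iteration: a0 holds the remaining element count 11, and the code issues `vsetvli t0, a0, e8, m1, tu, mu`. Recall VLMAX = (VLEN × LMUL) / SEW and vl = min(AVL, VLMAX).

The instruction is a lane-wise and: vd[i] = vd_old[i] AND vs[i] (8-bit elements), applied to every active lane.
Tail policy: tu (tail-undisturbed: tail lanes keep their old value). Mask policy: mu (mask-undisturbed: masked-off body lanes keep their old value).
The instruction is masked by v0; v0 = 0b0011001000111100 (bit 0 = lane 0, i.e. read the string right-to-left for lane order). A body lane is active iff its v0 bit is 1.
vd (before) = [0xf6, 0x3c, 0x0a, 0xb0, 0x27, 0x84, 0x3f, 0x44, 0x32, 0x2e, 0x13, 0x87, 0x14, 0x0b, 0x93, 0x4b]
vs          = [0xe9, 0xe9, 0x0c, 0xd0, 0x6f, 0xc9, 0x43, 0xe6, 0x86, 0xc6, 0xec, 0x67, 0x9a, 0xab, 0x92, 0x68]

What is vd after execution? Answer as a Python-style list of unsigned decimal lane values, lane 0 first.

lanes per group: 128·1/8 = 16
AVL=11 ≤ VLMAX=16, so vl = 11
[0] mask-off/keep = 0xf6
[1] mask-off/keep = 0x3c
[2] and(0x0a,0x0c) = 0x08
[3] and(0xb0,0xd0) = 0x90
[4] and(0x27,0x6f) = 0x27
[5] and(0x84,0xc9) = 0x80
[6] mask-off/keep = 0x3f
[7] mask-off/keep = 0x44
[8] mask-off/keep = 0x32
[9] and(0x2e,0xc6) = 0x06
[10] mask-off/keep = 0x13
[11] tail/keep = 0x87
[12] tail/keep = 0x14
[13] tail/keep = 0x0b
[14] tail/keep = 0x93
[15] tail/keep = 0x4b

vd = [246, 60, 8, 144, 39, 128, 63, 68, 50, 6, 19, 135, 20, 11, 147, 75]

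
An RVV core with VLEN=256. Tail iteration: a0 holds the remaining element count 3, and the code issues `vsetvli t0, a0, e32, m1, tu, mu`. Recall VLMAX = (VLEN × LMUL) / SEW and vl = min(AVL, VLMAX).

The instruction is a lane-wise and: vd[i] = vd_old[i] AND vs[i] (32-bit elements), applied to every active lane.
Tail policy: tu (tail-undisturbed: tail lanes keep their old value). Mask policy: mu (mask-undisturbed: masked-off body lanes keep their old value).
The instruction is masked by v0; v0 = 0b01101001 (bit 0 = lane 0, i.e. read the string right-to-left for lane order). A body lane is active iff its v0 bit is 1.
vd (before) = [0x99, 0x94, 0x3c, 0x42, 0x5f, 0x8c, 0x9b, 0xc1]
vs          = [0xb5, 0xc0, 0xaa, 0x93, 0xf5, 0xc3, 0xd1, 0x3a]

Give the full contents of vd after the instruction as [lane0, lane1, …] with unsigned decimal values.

VLMAX = VLEN×LMUL/SEW = 256×1/32 = 8
AVL=3 ≤ VLMAX=8, so vl = 3
vd[0] and(0x99,0xb5) -> 0x91
vd[1] mask-off/keep -> 0x94
vd[2] mask-off/keep -> 0x3c
vd[3] tail/keep -> 0x42
vd[4] tail/keep -> 0x5f
vd[5] tail/keep -> 0x8c
vd[6] tail/keep -> 0x9b
vd[7] tail/keep -> 0xc1

vd = [145, 148, 60, 66, 95, 140, 155, 193]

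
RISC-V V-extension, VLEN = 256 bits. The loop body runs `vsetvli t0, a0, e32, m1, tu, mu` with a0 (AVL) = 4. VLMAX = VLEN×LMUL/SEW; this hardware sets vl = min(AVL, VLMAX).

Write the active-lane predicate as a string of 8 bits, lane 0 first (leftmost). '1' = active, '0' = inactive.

predicate = 11110000

VLMAX = (256 × 1) / 32 = 8 lanes
vl = min(AVL, VLMAX) = min(4, 8) = 4
bits (lane 0 leftmost): 11110000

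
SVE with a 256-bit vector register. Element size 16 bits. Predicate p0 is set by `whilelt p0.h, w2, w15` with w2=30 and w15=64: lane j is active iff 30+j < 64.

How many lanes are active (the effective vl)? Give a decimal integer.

256-bit reg / 16-bit elem → 16 lanes
p0[j] = (30+j < 64); true for j=0..15 → 16 lanes set

vl = 16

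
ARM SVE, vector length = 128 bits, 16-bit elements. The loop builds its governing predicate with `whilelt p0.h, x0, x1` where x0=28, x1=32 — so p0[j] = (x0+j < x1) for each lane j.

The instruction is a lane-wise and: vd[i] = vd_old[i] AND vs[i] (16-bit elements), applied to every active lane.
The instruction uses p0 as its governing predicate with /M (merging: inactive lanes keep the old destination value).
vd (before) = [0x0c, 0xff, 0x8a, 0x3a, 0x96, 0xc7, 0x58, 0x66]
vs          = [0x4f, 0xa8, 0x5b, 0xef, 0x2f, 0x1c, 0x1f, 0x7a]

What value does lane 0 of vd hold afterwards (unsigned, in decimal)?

vd[0] = 12

128-bit reg / 16-bit elem → 8 lanes
whilelt: lane j active iff 28+j < 32 → j < 4 → 4 active
[0] and(0x0c,0x4f) = 0x0c
[1] and(0xff,0xa8) = 0xa8
[2] and(0x8a,0x5b) = 0x0a
[3] and(0x3a,0xef) = 0x2a
[4] tail/keep = 0x96
[5] tail/keep = 0xc7
[6] tail/keep = 0x58
[7] tail/keep = 0x66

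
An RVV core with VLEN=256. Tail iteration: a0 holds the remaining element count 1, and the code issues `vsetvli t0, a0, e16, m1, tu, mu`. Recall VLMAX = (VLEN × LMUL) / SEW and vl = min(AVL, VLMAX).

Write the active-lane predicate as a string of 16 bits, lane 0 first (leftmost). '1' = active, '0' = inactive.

predicate = 1000000000000000

VLMAX = VLEN×LMUL/SEW = 256×1/16 = 16
vl ← min(1, 16) = 1
bits (lane 0 leftmost): 1000000000000000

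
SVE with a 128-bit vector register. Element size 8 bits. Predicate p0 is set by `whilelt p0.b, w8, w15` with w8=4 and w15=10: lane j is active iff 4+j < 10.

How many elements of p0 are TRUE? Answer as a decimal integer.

vl = 6

128-bit reg / 8-bit elem → 16 lanes
whilelt: lane j active iff 4+j < 10 → j < 6 → 6 active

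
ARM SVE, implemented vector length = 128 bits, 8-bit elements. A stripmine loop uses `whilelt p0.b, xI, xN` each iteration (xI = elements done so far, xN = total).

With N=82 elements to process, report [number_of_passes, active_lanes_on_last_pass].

[iterations, last_vl] = [6, 2]

128-bit reg / 8-bit elem → 16 lanes
N=82: ⌈82/16⌉ = 6 iters; last vl = 82 − 5×16 = 2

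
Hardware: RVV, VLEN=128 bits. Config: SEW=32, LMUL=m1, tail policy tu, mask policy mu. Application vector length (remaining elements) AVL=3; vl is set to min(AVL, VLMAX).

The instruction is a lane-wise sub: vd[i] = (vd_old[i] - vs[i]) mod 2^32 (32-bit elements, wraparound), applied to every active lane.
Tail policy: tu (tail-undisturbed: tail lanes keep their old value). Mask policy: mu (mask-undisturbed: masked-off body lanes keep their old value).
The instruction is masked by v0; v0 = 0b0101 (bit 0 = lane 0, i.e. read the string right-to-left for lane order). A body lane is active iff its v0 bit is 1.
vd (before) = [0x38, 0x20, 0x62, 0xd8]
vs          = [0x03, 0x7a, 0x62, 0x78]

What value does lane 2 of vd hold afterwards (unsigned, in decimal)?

VLMAX = VLEN×LMUL/SEW = 128×1/32 = 4
vl = min(AVL, VLMAX) = min(3, 4) = 3
  i=0: sub(0x38,0x03) → 53
  i=1: mask-off/keep → 32
  i=2: sub(0x62,0x62) → 0
  i=3: tail/keep → 216

vd[2] = 0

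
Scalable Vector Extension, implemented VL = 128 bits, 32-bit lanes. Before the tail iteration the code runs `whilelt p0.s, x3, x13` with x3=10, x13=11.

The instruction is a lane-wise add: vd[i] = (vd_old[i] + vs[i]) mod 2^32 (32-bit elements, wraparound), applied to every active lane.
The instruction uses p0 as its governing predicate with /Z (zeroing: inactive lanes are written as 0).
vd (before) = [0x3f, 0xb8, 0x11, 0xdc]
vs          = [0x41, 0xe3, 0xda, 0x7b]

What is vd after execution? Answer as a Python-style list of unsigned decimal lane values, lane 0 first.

register lanes = 128/32 = 4
active while 10+j < 11, i.e. j ∈ [0,1) capped at 4 ⇒ 1
lane  0: add(0x3f,0x41) ⇒ 0x80
lane  1: tail/zero ⇒ 0x00
lane  2: tail/zero ⇒ 0x00
lane  3: tail/zero ⇒ 0x00

vd = [128, 0, 0, 0]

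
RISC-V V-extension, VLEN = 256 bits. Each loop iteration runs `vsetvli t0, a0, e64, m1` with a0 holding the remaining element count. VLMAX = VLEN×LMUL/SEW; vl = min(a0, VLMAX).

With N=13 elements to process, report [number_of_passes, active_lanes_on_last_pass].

VLMAX = (256 × 1) / 64 = 4 lanes
13 elements at 4/iter → 4 passes, remainder 1 on the last

[iterations, last_vl] = [4, 1]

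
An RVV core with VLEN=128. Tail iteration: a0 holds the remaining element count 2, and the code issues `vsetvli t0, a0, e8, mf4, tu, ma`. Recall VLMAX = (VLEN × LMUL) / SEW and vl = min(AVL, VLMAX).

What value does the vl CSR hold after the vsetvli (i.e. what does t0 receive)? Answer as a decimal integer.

VLMAX = (128 × 1/4) / 8 = 4 lanes
vl ← min(2, 4) = 2

vl = 2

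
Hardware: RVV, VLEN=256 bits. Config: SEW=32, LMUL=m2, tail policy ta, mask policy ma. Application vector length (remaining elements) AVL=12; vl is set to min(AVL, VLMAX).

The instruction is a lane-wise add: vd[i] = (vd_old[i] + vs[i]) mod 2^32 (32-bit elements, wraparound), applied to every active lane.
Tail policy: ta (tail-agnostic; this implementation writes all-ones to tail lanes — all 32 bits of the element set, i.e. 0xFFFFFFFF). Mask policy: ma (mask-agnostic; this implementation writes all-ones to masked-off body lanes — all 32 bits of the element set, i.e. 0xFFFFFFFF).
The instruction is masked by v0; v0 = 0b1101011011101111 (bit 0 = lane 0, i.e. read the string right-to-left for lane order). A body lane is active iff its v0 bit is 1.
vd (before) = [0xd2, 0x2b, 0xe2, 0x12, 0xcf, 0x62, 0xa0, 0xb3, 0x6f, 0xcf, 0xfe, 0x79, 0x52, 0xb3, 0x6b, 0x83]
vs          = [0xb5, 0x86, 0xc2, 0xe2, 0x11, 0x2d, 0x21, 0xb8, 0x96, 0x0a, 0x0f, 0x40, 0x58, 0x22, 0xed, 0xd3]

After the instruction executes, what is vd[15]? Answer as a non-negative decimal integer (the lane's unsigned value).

VLMAX = (256 × 2) / 32 = 16 lanes
vl = min(AVL, VLMAX) = min(12, 16) = 12
  i=0: add(0xd2,0xb5) → 391
  i=1: add(0x2b,0x86) → 177
  i=2: add(0xe2,0xc2) → 420
  i=3: add(0x12,0xe2) → 244
  i=4: mask-off/ones → 4294967295
  i=5: add(0x62,0x2d) → 143
  i=6: add(0xa0,0x21) → 193
  i=7: add(0xb3,0xb8) → 363
  i=8: mask-off/ones → 4294967295
  i=9: add(0xcf,0x0a) → 217
  i=10: add(0xfe,0x0f) → 269
  i=11: mask-off/ones → 4294967295
  i=12: tail/ones → 4294967295
  i=13: tail/ones → 4294967295
  i=14: tail/ones → 4294967295
  i=15: tail/ones → 4294967295

vd[15] = 4294967295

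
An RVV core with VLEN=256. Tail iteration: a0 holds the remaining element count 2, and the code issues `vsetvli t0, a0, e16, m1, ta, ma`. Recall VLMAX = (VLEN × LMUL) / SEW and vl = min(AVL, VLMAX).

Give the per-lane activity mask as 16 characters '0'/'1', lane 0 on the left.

predicate = 1100000000000000

lanes per group: 256·1/16 = 16
vl ← min(2, 16) = 2
bits (lane 0 leftmost): 1100000000000000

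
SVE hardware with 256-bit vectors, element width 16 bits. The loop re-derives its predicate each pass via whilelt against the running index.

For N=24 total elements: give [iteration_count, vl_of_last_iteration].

register lanes = 256/16 = 16
24 elements at 16/iter → 2 passes, remainder 8 on the last

[iterations, last_vl] = [2, 8]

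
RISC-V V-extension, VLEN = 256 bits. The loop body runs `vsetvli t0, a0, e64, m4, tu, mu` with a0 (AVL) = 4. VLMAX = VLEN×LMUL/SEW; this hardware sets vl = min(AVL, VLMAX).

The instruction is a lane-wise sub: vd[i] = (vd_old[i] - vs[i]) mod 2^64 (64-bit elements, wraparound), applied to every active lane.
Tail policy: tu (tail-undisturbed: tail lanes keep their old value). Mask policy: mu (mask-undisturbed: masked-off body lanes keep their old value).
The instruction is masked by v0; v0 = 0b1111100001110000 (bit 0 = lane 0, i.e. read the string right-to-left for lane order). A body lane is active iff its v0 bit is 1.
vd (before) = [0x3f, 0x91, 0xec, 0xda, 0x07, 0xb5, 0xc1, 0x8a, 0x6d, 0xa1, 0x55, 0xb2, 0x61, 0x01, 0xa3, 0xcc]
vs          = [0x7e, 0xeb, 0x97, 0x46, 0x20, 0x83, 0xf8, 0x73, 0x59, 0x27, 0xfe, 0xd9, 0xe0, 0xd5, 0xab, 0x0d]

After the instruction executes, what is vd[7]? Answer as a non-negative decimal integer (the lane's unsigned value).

lanes per group: 256·4/64 = 16
vl ← min(4, 16) = 4
vd[0] mask-off/keep -> 0x3f
vd[1] mask-off/keep -> 0x91
vd[2] mask-off/keep -> 0xec
vd[3] mask-off/keep -> 0xda
vd[4] tail/keep -> 0x07
vd[5] tail/keep -> 0xb5
vd[6] tail/keep -> 0xc1
vd[7] tail/keep -> 0x8a
vd[8] tail/keep -> 0x6d
vd[9] tail/keep -> 0xa1
vd[10] tail/keep -> 0x55
vd[11] tail/keep -> 0xb2
vd[12] tail/keep -> 0x61
vd[13] tail/keep -> 0x01
vd[14] tail/keep -> 0xa3
vd[15] tail/keep -> 0xcc

vd[7] = 138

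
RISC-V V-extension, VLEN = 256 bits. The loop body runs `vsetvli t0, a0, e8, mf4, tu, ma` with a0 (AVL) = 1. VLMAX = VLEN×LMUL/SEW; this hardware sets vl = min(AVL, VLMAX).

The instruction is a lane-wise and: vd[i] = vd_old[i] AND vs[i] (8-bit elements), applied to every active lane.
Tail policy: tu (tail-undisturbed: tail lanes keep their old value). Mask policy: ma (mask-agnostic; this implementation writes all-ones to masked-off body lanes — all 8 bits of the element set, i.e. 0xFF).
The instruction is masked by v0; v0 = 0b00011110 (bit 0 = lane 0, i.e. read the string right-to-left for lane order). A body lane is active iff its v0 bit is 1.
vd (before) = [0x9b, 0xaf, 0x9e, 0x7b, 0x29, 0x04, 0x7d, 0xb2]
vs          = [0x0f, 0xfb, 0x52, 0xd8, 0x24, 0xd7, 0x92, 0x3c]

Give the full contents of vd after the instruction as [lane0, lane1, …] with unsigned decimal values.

lanes per group: 256·1/4/8 = 8
vl ← min(1, 8) = 1
vd[0] mask-off/ones -> 0xff
vd[1] tail/keep -> 0xaf
vd[2] tail/keep -> 0x9e
vd[3] tail/keep -> 0x7b
vd[4] tail/keep -> 0x29
vd[5] tail/keep -> 0x04
vd[6] tail/keep -> 0x7d
vd[7] tail/keep -> 0xb2

vd = [255, 175, 158, 123, 41, 4, 125, 178]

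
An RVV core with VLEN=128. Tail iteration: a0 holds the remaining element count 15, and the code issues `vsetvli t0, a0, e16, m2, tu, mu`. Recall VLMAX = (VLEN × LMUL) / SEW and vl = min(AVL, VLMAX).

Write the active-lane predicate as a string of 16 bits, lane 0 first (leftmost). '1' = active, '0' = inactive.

VLMAX = VLEN×LMUL/SEW = 128×2/16 = 16
AVL=15 ≤ VLMAX=16, so vl = 15
bits (lane 0 leftmost): 1111111111111110

predicate = 1111111111111110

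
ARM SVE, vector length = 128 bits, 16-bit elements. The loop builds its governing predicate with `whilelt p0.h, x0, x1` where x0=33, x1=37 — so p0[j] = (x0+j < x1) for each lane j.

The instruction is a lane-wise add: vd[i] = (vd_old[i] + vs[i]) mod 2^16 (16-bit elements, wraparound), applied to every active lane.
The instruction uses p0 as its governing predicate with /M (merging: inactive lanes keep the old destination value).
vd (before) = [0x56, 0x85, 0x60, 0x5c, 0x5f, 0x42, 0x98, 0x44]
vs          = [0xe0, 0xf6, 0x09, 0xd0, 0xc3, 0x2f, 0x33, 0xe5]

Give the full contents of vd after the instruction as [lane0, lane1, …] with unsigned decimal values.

vd = [310, 379, 105, 300, 95, 66, 152, 68]

lane count: 128 div 16 = 8
whilelt: lane j active iff 33+j < 37 → j < 4 → 4 active
[0] add(0x56,0xe0) = 0x136
[1] add(0x85,0xf6) = 0x17b
[2] add(0x60,0x09) = 0x69
[3] add(0x5c,0xd0) = 0x12c
[4] tail/keep = 0x5f
[5] tail/keep = 0x42
[6] tail/keep = 0x98
[7] tail/keep = 0x44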